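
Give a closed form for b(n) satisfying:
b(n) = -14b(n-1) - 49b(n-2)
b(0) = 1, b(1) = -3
Characteristic equation: x² + 14x + 49 = 0, which is (x - (-7))².
Repeated root r = -7.
General solution: b(n) = (A + Bn)·(-7)^n.
From b(0) = 1: A = 1.
From b(1) = -3: (A + B)·(-7) = -3 ⇒ B = - \frac{4}{7}.
So b(n) = \left(1 - \frac{4 n}{7}\right) \cdot (-7)^n.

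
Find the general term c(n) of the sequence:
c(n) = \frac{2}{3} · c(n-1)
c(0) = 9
Pure geometric recurrence with ratio \frac{2}{3}.
By induction c(n) = c(0) · (\frac{2}{3})^n = 9 \left(\frac{2}{3}\right)^{n}.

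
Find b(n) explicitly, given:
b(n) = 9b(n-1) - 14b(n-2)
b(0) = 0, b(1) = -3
Characteristic equation: x² - 9x + 14 = 0, which factors as (x - (2))(x - (7)) = 0.
Roots r₁ = 2, r₂ = 7 (distinct).
General solution: b(n) = A·(2)^n + B·(7)^n.
From b(0) = 0: A + B = 0.
From b(1) = -3: 2A + 7B = -3.
Solving: A = \frac{3}{5}, B = - \frac{3}{5}.
So b(n) = \frac{3 \cdot 2^{n}}{5} - \frac{3 \cdot 7^{n}}{5}.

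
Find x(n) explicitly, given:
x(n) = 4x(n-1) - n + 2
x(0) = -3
First-order linear with linear forcing.
Homogeneous solution: x_h(n) = A·(4)^n.
Try particular x_p(n) = pn + q. Substituting:
  pn + q = 4(p(n-1) + q) - n + 2.
Matching the n-coefficient: p = 4p - 1 ⇒ p = \frac{1}{3}.
Matching constants: q = -4p + 4q + 2 ⇒ q = - \frac{2}{9}.
General: x(n) = A·(4)^n + \frac{n}{3} - \frac{2}{9}.
Apply x(0) = -3: A - \frac{2}{9} = -3 ⇒ A = - \frac{25}{9}.
So x(n) = - \frac{25 \cdot 4^{n}}{9} + \frac{n}{3} - \frac{2}{9}.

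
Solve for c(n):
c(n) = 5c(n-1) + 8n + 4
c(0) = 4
First-order linear with linear forcing.
Homogeneous solution: c_h(n) = A·(5)^n.
Try particular c_p(n) = pn + q. Substituting:
  pn + q = 5(p(n-1) + q) + 8n + 4.
Matching the n-coefficient: p = 5p + 8 ⇒ p = -2.
Matching constants: q = -5p + 5q + 4 ⇒ q = - \frac{7}{2}.
General: c(n) = A·(5)^n - 2 n - \frac{7}{2}.
Apply c(0) = 4: A - \frac{7}{2} = 4 ⇒ A = \frac{15}{2}.
So c(n) = \frac{15 \cdot 5^{n}}{2} - 2 n - \frac{7}{2}.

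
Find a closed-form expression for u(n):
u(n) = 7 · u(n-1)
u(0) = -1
Pure geometric recurrence with ratio 7.
By induction u(n) = u(0) · (7)^n = - 7^{n}.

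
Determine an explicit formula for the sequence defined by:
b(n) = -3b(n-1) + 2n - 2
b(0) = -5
First-order linear with linear forcing.
Homogeneous solution: b_h(n) = A·(-3)^n.
Try particular b_p(n) = pn + q. Substituting:
  pn + q = -3(p(n-1) + q) + 2n - 2.
Matching the n-coefficient: p = -3p + 2 ⇒ p = \frac{1}{2}.
Matching constants: q = 3p - 3q - 2 ⇒ q = - \frac{1}{8}.
General: b(n) = A·(-3)^n + \frac{n}{2} - \frac{1}{8}.
Apply b(0) = -5: A - \frac{1}{8} = -5 ⇒ A = - \frac{39}{8}.
So b(n) = - \frac{39 \left(-3\right)^{n}}{8} + \frac{n}{2} - \frac{1}{8}.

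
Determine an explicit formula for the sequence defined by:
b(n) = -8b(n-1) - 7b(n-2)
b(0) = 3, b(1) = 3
Characteristic equation: x² + 8x + 7 = 0, which factors as (x - (-7))(x - (-1)) = 0.
Roots r₁ = -7, r₂ = -1 (distinct).
General solution: b(n) = A·(-7)^n + B·(-1)^n.
From b(0) = 3: A + B = 3.
From b(1) = 3: -7A - B = 3.
Solving: A = -1, B = 4.
So b(n) = 4 \left(-1\right)^{n} - \left(-7\right)^{n}.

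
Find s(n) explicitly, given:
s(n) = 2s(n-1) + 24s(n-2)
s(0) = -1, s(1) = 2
Characteristic equation: x² - 2x - 24 = 0, which factors as (x - (6))(x - (-4)) = 0.
Roots r₁ = 6, r₂ = -4 (distinct).
General solution: s(n) = A·(6)^n + B·(-4)^n.
From s(0) = -1: A + B = -1.
From s(1) = 2: 6A - 4B = 2.
Solving: A = - \frac{1}{5}, B = - \frac{4}{5}.
So s(n) = - \frac{4 \left(-4\right)^{n}}{5} - \frac{6^{n}}{5}.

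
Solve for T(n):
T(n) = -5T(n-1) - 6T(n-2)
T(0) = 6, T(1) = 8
Characteristic equation: x² + 5x + 6 = 0, which factors as (x - (-3))(x - (-2)) = 0.
Roots r₁ = -3, r₂ = -2 (distinct).
General solution: T(n) = A·(-3)^n + B·(-2)^n.
From T(0) = 6: A + B = 6.
From T(1) = 8: -3A - 2B = 8.
Solving: A = -20, B = 26.
So T(n) = 26 \left(-2\right)^{n} - 20 \left(-3\right)^{n}.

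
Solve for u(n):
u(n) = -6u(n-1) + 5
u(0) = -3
First-order linear non-homogeneous.
Homogeneous solution: u_h(n) = A·(-6)^n.
Try constant particular solution u_p = K: K = -6K + 5 ⇒ K = \frac{5}{7}.
General: u(n) = A·(-6)^n + \frac{5}{7}.
Apply u(0) = -3: A + \frac{5}{7} = -3 ⇒ A = - \frac{26}{7}.
So u(n) = \frac{5}{7} - \frac{26 \left(-6\right)^{n}}{7}.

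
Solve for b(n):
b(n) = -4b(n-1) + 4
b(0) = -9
First-order linear non-homogeneous.
Homogeneous solution: b_h(n) = A·(-4)^n.
Try constant particular solution b_p = K: K = -4K + 4 ⇒ K = \frac{4}{5}.
General: b(n) = A·(-4)^n + \frac{4}{5}.
Apply b(0) = -9: A + \frac{4}{5} = -9 ⇒ A = - \frac{49}{5}.
So b(n) = \frac{4}{5} - \frac{49 \left(-4\right)^{n}}{5}.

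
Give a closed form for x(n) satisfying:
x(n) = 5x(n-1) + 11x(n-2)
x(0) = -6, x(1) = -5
Characteristic equation: x² - 5x - 11 = 0.
Discriminant Δ = (5)² + 4·(11) = 69.
Roots r₁,₂ = (5 ± √69)/2, so r₁ = \frac{5}{2} + \frac{\sqrt{69}}{2}, r₂ = \frac{5}{2} - \frac{\sqrt{69}}{2}.
General solution: x(n) = A·r₁^n + B·r₂^n.
From the initial conditions, A + B = -6 and r₁A + r₂B = -5.
Since r₁ - r₂ = √69: A = (-5 - (-6)r₂)/√69 = -3 + \frac{10 \sqrt{69}}{69}, and B = -6 - A = -3 - \frac{10 \sqrt{69}}{69}.
So x(n) = \left(-3 + \frac{10 \sqrt{69}}{69}\right)\left(\frac{5}{2} + \frac{\sqrt{69}}{2}\right)^n + \left(-3 - \frac{10 \sqrt{69}}{69}\right)\left(\frac{5}{2} - \frac{\sqrt{69}}{2}\right)^n.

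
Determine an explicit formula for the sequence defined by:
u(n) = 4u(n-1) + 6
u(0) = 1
First-order linear non-homogeneous.
Homogeneous solution: u_h(n) = A·(4)^n.
Try constant particular solution u_p = K: K = 4K + 6 ⇒ K = -2.
General: u(n) = A·(4)^n - 2.
Apply u(0) = 1: A - 2 = 1 ⇒ A = 3.
So u(n) = 3 \cdot 4^{n} - 2.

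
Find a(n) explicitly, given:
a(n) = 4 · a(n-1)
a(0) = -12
Pure geometric recurrence with ratio 4.
By induction a(n) = a(0) · (4)^n = - 12 \cdot 4^{n}.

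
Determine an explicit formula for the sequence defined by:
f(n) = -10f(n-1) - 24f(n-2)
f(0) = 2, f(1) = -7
Characteristic equation: x² + 10x + 24 = 0, which factors as (x - (-4))(x - (-6)) = 0.
Roots r₁ = -4, r₂ = -6 (distinct).
General solution: f(n) = A·(-4)^n + B·(-6)^n.
From f(0) = 2: A + B = 2.
From f(1) = -7: -4A - 6B = -7.
Solving: A = \frac{5}{2}, B = - \frac{1}{2}.
So f(n) = \frac{5 \left(-4\right)^{n}}{2} - \frac{\left(-6\right)^{n}}{2}.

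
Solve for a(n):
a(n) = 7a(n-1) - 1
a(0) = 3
First-order linear non-homogeneous.
Homogeneous solution: a_h(n) = A·(7)^n.
Try constant particular solution a_p = K: K = 7K - 1 ⇒ K = \frac{1}{6}.
General: a(n) = A·(7)^n + \frac{1}{6}.
Apply a(0) = 3: A + \frac{1}{6} = 3 ⇒ A = \frac{17}{6}.
So a(n) = \frac{17 \cdot 7^{n}}{6} + \frac{1}{6}.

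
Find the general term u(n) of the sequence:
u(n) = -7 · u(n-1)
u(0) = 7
Pure geometric recurrence with ratio -7.
By induction u(n) = u(0) · (-7)^n = 7 \left(-7\right)^{n}.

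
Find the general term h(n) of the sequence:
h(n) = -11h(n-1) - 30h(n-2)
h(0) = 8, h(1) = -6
Characteristic equation: x² + 11x + 30 = 0, which factors as (x - (-6))(x - (-5)) = 0.
Roots r₁ = -6, r₂ = -5 (distinct).
General solution: h(n) = A·(-6)^n + B·(-5)^n.
From h(0) = 8: A + B = 8.
From h(1) = -6: -6A - 5B = -6.
Solving: A = -34, B = 42.
So h(n) = 42 \left(-5\right)^{n} - 34 \left(-6\right)^{n}.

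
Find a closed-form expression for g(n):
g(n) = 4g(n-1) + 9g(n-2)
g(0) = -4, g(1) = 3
Characteristic equation: x² - 4x - 9 = 0.
Discriminant Δ = (4)² + 4·(9) = 52.
Roots r₁,₂ = (4 ± √52)/2, so r₁ = 2 + \sqrt{13}, r₂ = 2 - \sqrt{13}.
General solution: g(n) = A·r₁^n + B·r₂^n.
From the initial conditions, A + B = -4 and r₁A + r₂B = 3.
Since r₁ - r₂ = √52: A = (3 - (-4)r₂)/√52 = -2 + \frac{11 \sqrt{13}}{26}, and B = -4 - A = -2 - \frac{11 \sqrt{13}}{26}.
So g(n) = \left(-2 + \frac{11 \sqrt{13}}{26}\right)\left(2 + \sqrt{13}\right)^n + \left(-2 - \frac{11 \sqrt{13}}{26}\right)\left(2 - \sqrt{13}\right)^n.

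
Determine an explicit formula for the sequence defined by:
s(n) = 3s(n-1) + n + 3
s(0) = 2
First-order linear with linear forcing.
Homogeneous solution: s_h(n) = A·(3)^n.
Try particular s_p(n) = pn + q. Substituting:
  pn + q = 3(p(n-1) + q) + n + 3.
Matching the n-coefficient: p = 3p + 1 ⇒ p = - \frac{1}{2}.
Matching constants: q = -3p + 3q + 3 ⇒ q = - \frac{9}{4}.
General: s(n) = A·(3)^n - \frac{n}{2} - \frac{9}{4}.
Apply s(0) = 2: A - \frac{9}{4} = 2 ⇒ A = \frac{17}{4}.
So s(n) = \frac{17 \cdot 3^{n}}{4} - \frac{n}{2} - \frac{9}{4}.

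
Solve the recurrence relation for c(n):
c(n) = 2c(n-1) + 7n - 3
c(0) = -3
First-order linear with linear forcing.
Homogeneous solution: c_h(n) = A·(2)^n.
Try particular c_p(n) = pn + q. Substituting:
  pn + q = 2(p(n-1) + q) + 7n - 3.
Matching the n-coefficient: p = 2p + 7 ⇒ p = -7.
Matching constants: q = -2p + 2q - 3 ⇒ q = -11.
General: c(n) = A·(2)^n - 7 n - 11.
Apply c(0) = -3: A - 11 = -3 ⇒ A = 8.
So c(n) = 8 \cdot 2^{n} - 7 n - 11.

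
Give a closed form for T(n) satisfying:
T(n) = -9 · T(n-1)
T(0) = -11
Pure geometric recurrence with ratio -9.
By induction T(n) = T(0) · (-9)^n = - 11 \left(-9\right)^{n}.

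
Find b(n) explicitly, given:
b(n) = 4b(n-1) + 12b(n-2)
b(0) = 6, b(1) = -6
Characteristic equation: x² - 4x - 12 = 0, which factors as (x - (6))(x - (-2)) = 0.
Roots r₁ = 6, r₂ = -2 (distinct).
General solution: b(n) = A·(6)^n + B·(-2)^n.
From b(0) = 6: A + B = 6.
From b(1) = -6: 6A - 2B = -6.
Solving: A = \frac{3}{4}, B = \frac{21}{4}.
So b(n) = \frac{21 \left(-2\right)^{n}}{4} + \frac{3 \cdot 6^{n}}{4}.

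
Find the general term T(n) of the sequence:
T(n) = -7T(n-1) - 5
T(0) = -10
First-order linear non-homogeneous.
Homogeneous solution: T_h(n) = A·(-7)^n.
Try constant particular solution T_p = K: K = -7K - 5 ⇒ K = - \frac{5}{8}.
General: T(n) = A·(-7)^n - \frac{5}{8}.
Apply T(0) = -10: A - \frac{5}{8} = -10 ⇒ A = - \frac{75}{8}.
So T(n) = - \frac{75 \left(-7\right)^{n}}{8} - \frac{5}{8}.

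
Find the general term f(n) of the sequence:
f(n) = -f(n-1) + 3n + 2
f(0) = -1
First-order linear with linear forcing.
Homogeneous solution: f_h(n) = A·(-1)^n.
Try particular f_p(n) = pn + q. Substituting:
  pn + q = -(p(n-1) + q) + 3n + 2.
Matching the n-coefficient: p = -p + 3 ⇒ p = \frac{3}{2}.
Matching constants: q = p - q + 2 ⇒ q = \frac{7}{4}.
General: f(n) = A·(-1)^n + \frac{3 n}{2} + \frac{7}{4}.
Apply f(0) = -1: A + \frac{7}{4} = -1 ⇒ A = - \frac{11}{4}.
So f(n) = - \frac{11 \left(-1\right)^{n}}{4} + \frac{3 n}{2} + \frac{7}{4}.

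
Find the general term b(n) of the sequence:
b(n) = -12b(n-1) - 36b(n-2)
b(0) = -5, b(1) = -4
Characteristic equation: x² + 12x + 36 = 0, which is (x - (-6))².
Repeated root r = -6.
General solution: b(n) = (A + Bn)·(-6)^n.
From b(0) = -5: A = -5.
From b(1) = -4: (A + B)·(-6) = -4 ⇒ B = \frac{17}{3}.
So b(n) = \left(\frac{17 n}{3} - 5\right) \cdot (-6)^n.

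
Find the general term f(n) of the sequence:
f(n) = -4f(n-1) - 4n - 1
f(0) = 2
First-order linear with linear forcing.
Homogeneous solution: f_h(n) = A·(-4)^n.
Try particular f_p(n) = pn + q. Substituting:
  pn + q = -4(p(n-1) + q) - 4n - 1.
Matching the n-coefficient: p = -4p - 4 ⇒ p = - \frac{4}{5}.
Matching constants: q = 4p - 4q - 1 ⇒ q = - \frac{21}{25}.
General: f(n) = A·(-4)^n - \frac{4 n}{5} - \frac{21}{25}.
Apply f(0) = 2: A - \frac{21}{25} = 2 ⇒ A = \frac{71}{25}.
So f(n) = \frac{71 \left(-4\right)^{n}}{25} - \frac{4 n}{5} - \frac{21}{25}.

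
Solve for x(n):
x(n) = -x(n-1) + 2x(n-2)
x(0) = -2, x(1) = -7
Characteristic equation: x² + x - 2 = 0, which factors as (x - (1))(x - (-2)) = 0.
Roots r₁ = 1, r₂ = -2 (distinct).
General solution: x(n) = A·(1)^n + B·(-2)^n.
From x(0) = -2: A + B = -2.
From x(1) = -7: A - 2B = -7.
Solving: A = - \frac{11}{3}, B = \frac{5}{3}.
So x(n) = \frac{5 \left(-2\right)^{n}}{3} - \frac{11}{3}.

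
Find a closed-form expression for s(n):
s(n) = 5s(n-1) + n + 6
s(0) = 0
First-order linear with linear forcing.
Homogeneous solution: s_h(n) = A·(5)^n.
Try particular s_p(n) = pn + q. Substituting:
  pn + q = 5(p(n-1) + q) + n + 6.
Matching the n-coefficient: p = 5p + 1 ⇒ p = - \frac{1}{4}.
Matching constants: q = -5p + 5q + 6 ⇒ q = - \frac{29}{16}.
General: s(n) = A·(5)^n - \frac{n}{4} - \frac{29}{16}.
Apply s(0) = 0: A - \frac{29}{16} = 0 ⇒ A = \frac{29}{16}.
So s(n) = \frac{29 \cdot 5^{n}}{16} - \frac{n}{4} - \frac{29}{16}.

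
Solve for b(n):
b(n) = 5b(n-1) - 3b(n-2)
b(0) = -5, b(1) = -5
Characteristic equation: x² - 5x + 3 = 0.
Discriminant Δ = (5)² + 4·(-3) = 13.
Roots r₁,₂ = (5 ± √13)/2, so r₁ = \frac{\sqrt{13}}{2} + \frac{5}{2}, r₂ = \frac{5}{2} - \frac{\sqrt{13}}{2}.
General solution: b(n) = A·r₁^n + B·r₂^n.
From the initial conditions, A + B = -5 and r₁A + r₂B = -5.
Since r₁ - r₂ = √13: A = (-5 - (-5)r₂)/√13 = - \frac{5}{2} + \frac{15 \sqrt{13}}{26}, and B = -5 - A = - \frac{5}{2} - \frac{15 \sqrt{13}}{26}.
So b(n) = \left(- \frac{5}{2} + \frac{15 \sqrt{13}}{26}\right)\left(\frac{\sqrt{13}}{2} + \frac{5}{2}\right)^n + \left(- \frac{5}{2} - \frac{15 \sqrt{13}}{26}\right)\left(\frac{5}{2} - \frac{\sqrt{13}}{2}\right)^n.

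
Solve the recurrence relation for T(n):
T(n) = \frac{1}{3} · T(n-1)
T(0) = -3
Pure geometric recurrence with ratio \frac{1}{3}.
By induction T(n) = T(0) · (\frac{1}{3})^n = - 3 \cdot 3^{- n}.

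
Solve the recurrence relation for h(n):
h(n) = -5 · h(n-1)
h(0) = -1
Pure geometric recurrence with ratio -5.
By induction h(n) = h(0) · (-5)^n = - \left(-5\right)^{n}.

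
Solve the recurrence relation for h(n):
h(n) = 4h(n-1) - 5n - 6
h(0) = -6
First-order linear with linear forcing.
Homogeneous solution: h_h(n) = A·(4)^n.
Try particular h_p(n) = pn + q. Substituting:
  pn + q = 4(p(n-1) + q) - 5n - 6.
Matching the n-coefficient: p = 4p - 5 ⇒ p = \frac{5}{3}.
Matching constants: q = -4p + 4q - 6 ⇒ q = \frac{38}{9}.
General: h(n) = A·(4)^n + \frac{5 n}{3} + \frac{38}{9}.
Apply h(0) = -6: A + \frac{38}{9} = -6 ⇒ A = - \frac{92}{9}.
So h(n) = - \frac{92 \cdot 4^{n}}{9} + \frac{5 n}{3} + \frac{38}{9}.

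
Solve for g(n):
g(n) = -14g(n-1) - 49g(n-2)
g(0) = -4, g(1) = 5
Characteristic equation: x² + 14x + 49 = 0, which is (x - (-7))².
Repeated root r = -7.
General solution: g(n) = (A + Bn)·(-7)^n.
From g(0) = -4: A = -4.
From g(1) = 5: (A + B)·(-7) = 5 ⇒ B = \frac{23}{7}.
So g(n) = \left(\frac{23 n}{7} - 4\right) \cdot (-7)^n.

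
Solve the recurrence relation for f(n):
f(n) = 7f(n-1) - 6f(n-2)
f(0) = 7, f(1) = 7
Characteristic equation: x² - 7x + 6 = 0, which factors as (x - (1))(x - (6)) = 0.
Roots r₁ = 1, r₂ = 6 (distinct).
General solution: f(n) = A·(1)^n + B·(6)^n.
From f(0) = 7: A + B = 7.
From f(1) = 7: A + 6B = 7.
Solving: A = 7, B = 0.
So f(n) = 7.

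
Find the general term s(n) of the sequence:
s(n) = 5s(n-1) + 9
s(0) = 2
First-order linear non-homogeneous.
Homogeneous solution: s_h(n) = A·(5)^n.
Try constant particular solution s_p = K: K = 5K + 9 ⇒ K = - \frac{9}{4}.
General: s(n) = A·(5)^n - \frac{9}{4}.
Apply s(0) = 2: A - \frac{9}{4} = 2 ⇒ A = \frac{17}{4}.
So s(n) = \frac{17 \cdot 5^{n}}{4} - \frac{9}{4}.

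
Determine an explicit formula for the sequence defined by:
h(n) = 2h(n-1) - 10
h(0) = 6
First-order linear non-homogeneous.
Homogeneous solution: h_h(n) = A·(2)^n.
Try constant particular solution h_p = K: K = 2K - 10 ⇒ K = 10.
General: h(n) = A·(2)^n + 10.
Apply h(0) = 6: A + 10 = 6 ⇒ A = -4.
So h(n) = 10 - 4 \cdot 2^{n}.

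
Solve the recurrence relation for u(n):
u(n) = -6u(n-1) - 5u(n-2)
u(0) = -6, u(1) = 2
Characteristic equation: x² + 6x + 5 = 0, which factors as (x - (-5))(x - (-1)) = 0.
Roots r₁ = -5, r₂ = -1 (distinct).
General solution: u(n) = A·(-5)^n + B·(-1)^n.
From u(0) = -6: A + B = -6.
From u(1) = 2: -5A - B = 2.
Solving: A = 1, B = -7.
So u(n) = - 7 \left(-1\right)^{n} + \left(-5\right)^{n}.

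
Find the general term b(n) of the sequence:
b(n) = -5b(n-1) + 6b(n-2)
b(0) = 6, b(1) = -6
Characteristic equation: x² + 5x - 6 = 0, which factors as (x - (-6))(x - (1)) = 0.
Roots r₁ = -6, r₂ = 1 (distinct).
General solution: b(n) = A·(-6)^n + B·(1)^n.
From b(0) = 6: A + B = 6.
From b(1) = -6: -6A + B = -6.
Solving: A = \frac{12}{7}, B = \frac{30}{7}.
So b(n) = \frac{12 \left(-6\right)^{n}}{7} + \frac{30}{7}.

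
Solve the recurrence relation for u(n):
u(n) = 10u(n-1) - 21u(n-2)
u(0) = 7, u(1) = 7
Characteristic equation: x² - 10x + 21 = 0, which factors as (x - (3))(x - (7)) = 0.
Roots r₁ = 3, r₂ = 7 (distinct).
General solution: u(n) = A·(3)^n + B·(7)^n.
From u(0) = 7: A + B = 7.
From u(1) = 7: 3A + 7B = 7.
Solving: A = \frac{21}{2}, B = - \frac{7}{2}.
So u(n) = \frac{21 \cdot 3^{n}}{2} - \frac{7 \cdot 7^{n}}{2}.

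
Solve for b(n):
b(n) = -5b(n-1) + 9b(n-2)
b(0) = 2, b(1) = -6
Characteristic equation: x² + 5x - 9 = 0.
Discriminant Δ = (-5)² + 4·(9) = 61.
Roots r₁,₂ = (-5 ± √61)/2, so r₁ = - \frac{5}{2} + \frac{\sqrt{61}}{2}, r₂ = - \frac{\sqrt{61}}{2} - \frac{5}{2}.
General solution: b(n) = A·r₁^n + B·r₂^n.
From the initial conditions, A + B = 2 and r₁A + r₂B = -6.
Since r₁ - r₂ = √61: A = (-6 - (2)r₂)/√61 = 1 - \frac{\sqrt{61}}{61}, and B = 2 - A = \frac{\sqrt{61}}{61} + 1.
So b(n) = \left(1 - \frac{\sqrt{61}}{61}\right)\left(- \frac{5}{2} + \frac{\sqrt{61}}{2}\right)^n + \left(\frac{\sqrt{61}}{61} + 1\right)\left(- \frac{\sqrt{61}}{2} - \frac{5}{2}\right)^n.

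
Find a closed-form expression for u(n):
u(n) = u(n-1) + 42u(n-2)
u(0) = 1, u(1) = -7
Characteristic equation: x² - x - 42 = 0, which factors as (x - (7))(x - (-6)) = 0.
Roots r₁ = 7, r₂ = -6 (distinct).
General solution: u(n) = A·(7)^n + B·(-6)^n.
From u(0) = 1: A + B = 1.
From u(1) = -7: 7A - 6B = -7.
Solving: A = - \frac{1}{13}, B = \frac{14}{13}.
So u(n) = \frac{14 \left(-6\right)^{n}}{13} - \frac{7^{n}}{13}.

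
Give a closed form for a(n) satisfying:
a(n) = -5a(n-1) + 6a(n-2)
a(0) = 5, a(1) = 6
Characteristic equation: x² + 5x - 6 = 0, which factors as (x - (-6))(x - (1)) = 0.
Roots r₁ = -6, r₂ = 1 (distinct).
General solution: a(n) = A·(-6)^n + B·(1)^n.
From a(0) = 5: A + B = 5.
From a(1) = 6: -6A + B = 6.
Solving: A = - \frac{1}{7}, B = \frac{36}{7}.
So a(n) = \frac{36}{7} - \frac{\left(-6\right)^{n}}{7}.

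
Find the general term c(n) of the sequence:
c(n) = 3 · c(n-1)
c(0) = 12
Pure geometric recurrence with ratio 3.
By induction c(n) = c(0) · (3)^n = 12 \cdot 3^{n}.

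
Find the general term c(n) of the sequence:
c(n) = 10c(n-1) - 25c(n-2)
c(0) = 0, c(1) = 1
Characteristic equation: x² - 10x + 25 = 0, which is (x - (5))².
Repeated root r = 5.
General solution: c(n) = (A + Bn)·(5)^n.
From c(0) = 0: A = 0.
From c(1) = 1: (A + B)·(5) = 1 ⇒ B = \frac{1}{5}.
So c(n) = \left(\frac{n}{5}\right) \cdot (5)^n.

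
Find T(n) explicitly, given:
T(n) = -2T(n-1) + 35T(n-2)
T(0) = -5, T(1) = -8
Characteristic equation: x² + 2x - 35 = 0, which factors as (x - (5))(x - (-7)) = 0.
Roots r₁ = 5, r₂ = -7 (distinct).
General solution: T(n) = A·(5)^n + B·(-7)^n.
From T(0) = -5: A + B = -5.
From T(1) = -8: 5A - 7B = -8.
Solving: A = - \frac{43}{12}, B = - \frac{17}{12}.
So T(n) = - \frac{17 \left(-7\right)^{n}}{12} - \frac{43 \cdot 5^{n}}{12}.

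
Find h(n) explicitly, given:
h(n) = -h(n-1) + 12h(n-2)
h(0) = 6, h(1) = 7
Characteristic equation: x² + x - 12 = 0, which factors as (x - (-4))(x - (3)) = 0.
Roots r₁ = -4, r₂ = 3 (distinct).
General solution: h(n) = A·(-4)^n + B·(3)^n.
From h(0) = 6: A + B = 6.
From h(1) = 7: -4A + 3B = 7.
Solving: A = \frac{11}{7}, B = \frac{31}{7}.
So h(n) = \frac{11 \left(-4\right)^{n}}{7} + \frac{31 \cdot 3^{n}}{7}.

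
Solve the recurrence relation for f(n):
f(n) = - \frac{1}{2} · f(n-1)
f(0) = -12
Pure geometric recurrence with ratio - \frac{1}{2}.
By induction f(n) = f(0) · (- \frac{1}{2})^n = - 12 \left(- \frac{1}{2}\right)^{n}.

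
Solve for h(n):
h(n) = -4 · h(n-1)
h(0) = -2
Pure geometric recurrence with ratio -4.
By induction h(n) = h(0) · (-4)^n = - 2 \left(-4\right)^{n}.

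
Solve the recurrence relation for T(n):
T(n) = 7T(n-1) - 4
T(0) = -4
First-order linear non-homogeneous.
Homogeneous solution: T_h(n) = A·(7)^n.
Try constant particular solution T_p = K: K = 7K - 4 ⇒ K = \frac{2}{3}.
General: T(n) = A·(7)^n + \frac{2}{3}.
Apply T(0) = -4: A + \frac{2}{3} = -4 ⇒ A = - \frac{14}{3}.
So T(n) = \frac{2}{3} - \frac{14 \cdot 7^{n}}{3}.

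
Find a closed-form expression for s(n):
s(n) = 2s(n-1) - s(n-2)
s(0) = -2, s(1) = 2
Characteristic equation: x² - 2x + 1 = 0, which is (x - (1))².
Repeated root r = 1.
General solution: s(n) = (A + Bn)·(1)^n.
From s(0) = -2: A = -2.
From s(1) = 2: (A + B)·(1) = 2 ⇒ B = 4.
So s(n) = \left(4 n - 2\right) \cdot (1)^n.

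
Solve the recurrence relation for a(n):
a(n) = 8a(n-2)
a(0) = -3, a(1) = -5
Characteristic equation: x² - 8 = 0.
Discriminant Δ = (0)² + 4·(8) = 32.
Roots r₁,₂ = (0 ± √32)/2, so r₁ = 2 \sqrt{2}, r₂ = - 2 \sqrt{2}.
General solution: a(n) = A·r₁^n + B·r₂^n.
From the initial conditions, A + B = -3 and r₁A + r₂B = -5.
Since r₁ - r₂ = √32: A = (-5 - (-3)r₂)/√32 = - \frac{3}{2} - \frac{5 \sqrt{2}}{8}, and B = -3 - A = - \frac{3}{2} + \frac{5 \sqrt{2}}{8}.
So a(n) = \left(- \frac{3}{2} - \frac{5 \sqrt{2}}{8}\right)\left(2 \sqrt{2}\right)^n + \left(- \frac{3}{2} + \frac{5 \sqrt{2}}{8}\right)\left(- 2 \sqrt{2}\right)^n.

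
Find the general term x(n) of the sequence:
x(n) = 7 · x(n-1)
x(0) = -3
Pure geometric recurrence with ratio 7.
By induction x(n) = x(0) · (7)^n = - 3 \cdot 7^{n}.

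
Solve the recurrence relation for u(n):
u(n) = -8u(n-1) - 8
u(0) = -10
First-order linear non-homogeneous.
Homogeneous solution: u_h(n) = A·(-8)^n.
Try constant particular solution u_p = K: K = -8K - 8 ⇒ K = - \frac{8}{9}.
General: u(n) = A·(-8)^n - \frac{8}{9}.
Apply u(0) = -10: A - \frac{8}{9} = -10 ⇒ A = - \frac{82}{9}.
So u(n) = - \frac{82 \left(-8\right)^{n}}{9} - \frac{8}{9}.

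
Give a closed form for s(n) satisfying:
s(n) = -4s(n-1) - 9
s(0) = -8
First-order linear non-homogeneous.
Homogeneous solution: s_h(n) = A·(-4)^n.
Try constant particular solution s_p = K: K = -4K - 9 ⇒ K = - \frac{9}{5}.
General: s(n) = A·(-4)^n - \frac{9}{5}.
Apply s(0) = -8: A - \frac{9}{5} = -8 ⇒ A = - \frac{31}{5}.
So s(n) = - \frac{31 \left(-4\right)^{n}}{5} - \frac{9}{5}.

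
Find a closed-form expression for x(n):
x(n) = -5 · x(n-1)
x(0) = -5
Pure geometric recurrence with ratio -5.
By induction x(n) = x(0) · (-5)^n = - 5 \left(-5\right)^{n}.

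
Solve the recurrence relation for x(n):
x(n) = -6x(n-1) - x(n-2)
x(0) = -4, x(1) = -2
Characteristic equation: x² + 6x + 1 = 0.
Discriminant Δ = (-6)² + 4·(-1) = 32.
Roots r₁,₂ = (-6 ± √32)/2, so r₁ = -3 + 2 \sqrt{2}, r₂ = -3 - 2 \sqrt{2}.
General solution: x(n) = A·r₁^n + B·r₂^n.
From the initial conditions, A + B = -4 and r₁A + r₂B = -2.
Since r₁ - r₂ = √32: A = (-2 - (-4)r₂)/√32 = - \frac{7 \sqrt{2}}{4} - 2, and B = -4 - A = -2 + \frac{7 \sqrt{2}}{4}.
So x(n) = \left(- \frac{7 \sqrt{2}}{4} - 2\right)\left(-3 + 2 \sqrt{2}\right)^n + \left(-2 + \frac{7 \sqrt{2}}{4}\right)\left(-3 - 2 \sqrt{2}\right)^n.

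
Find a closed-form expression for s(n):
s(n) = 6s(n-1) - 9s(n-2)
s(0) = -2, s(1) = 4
Characteristic equation: x² - 6x + 9 = 0, which is (x - (3))².
Repeated root r = 3.
General solution: s(n) = (A + Bn)·(3)^n.
From s(0) = -2: A = -2.
From s(1) = 4: (A + B)·(3) = 4 ⇒ B = \frac{10}{3}.
So s(n) = \left(\frac{10 n}{3} - 2\right) \cdot (3)^n.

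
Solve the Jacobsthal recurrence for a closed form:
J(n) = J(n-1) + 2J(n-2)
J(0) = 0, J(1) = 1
This is the Jacobsthal sequence.
Characteristic equation: x² - x - 2 = 0; roots r₁ = 2, r₂ = -1.
General: J(n) = A·r₁^n + B·r₂^n. Solving with J(0)=0, J(1)=1 gives A = \frac{1}{3}, B = - \frac{1}{3}.
So J(n) = - \frac{\left(-1\right)^{n}}{3} + \frac{2^{n}}{3}.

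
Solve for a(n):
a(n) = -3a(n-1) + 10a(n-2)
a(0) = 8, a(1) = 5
Characteristic equation: x² + 3x - 10 = 0, which factors as (x - (2))(x - (-5)) = 0.
Roots r₁ = 2, r₂ = -5 (distinct).
General solution: a(n) = A·(2)^n + B·(-5)^n.
From a(0) = 8: A + B = 8.
From a(1) = 5: 2A - 5B = 5.
Solving: A = \frac{45}{7}, B = \frac{11}{7}.
So a(n) = \frac{11 \left(-5\right)^{n}}{7} + \frac{45 \cdot 2^{n}}{7}.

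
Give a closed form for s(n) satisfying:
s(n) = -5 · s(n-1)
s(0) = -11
Pure geometric recurrence with ratio -5.
By induction s(n) = s(0) · (-5)^n = - 11 \left(-5\right)^{n}.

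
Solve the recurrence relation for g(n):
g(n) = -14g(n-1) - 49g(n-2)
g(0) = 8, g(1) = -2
Characteristic equation: x² + 14x + 49 = 0, which is (x - (-7))².
Repeated root r = -7.
General solution: g(n) = (A + Bn)·(-7)^n.
From g(0) = 8: A = 8.
From g(1) = -2: (A + B)·(-7) = -2 ⇒ B = - \frac{54}{7}.
So g(n) = \left(8 - \frac{54 n}{7}\right) \cdot (-7)^n.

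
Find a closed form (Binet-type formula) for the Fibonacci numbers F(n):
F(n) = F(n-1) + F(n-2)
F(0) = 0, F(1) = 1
This is the Fibonacci sequence.
Characteristic equation: x² - x - 1 = 0; roots r₁ = \frac{1}{2} + \frac{\sqrt{5}}{2}, r₂ = \frac{1}{2} - \frac{\sqrt{5}}{2}.
General: F(n) = A·r₁^n + B·r₂^n. Solving with F(0)=0, F(1)=1 gives A = \frac{\sqrt{5}}{5}, B = - \frac{\sqrt{5}}{5}.
So F(n) = \frac{2^{- n} \sqrt{5} \left(- \left(1 - \sqrt{5}\right)^{n} + \left(1 + \sqrt{5}\right)^{n}\right)}{5}.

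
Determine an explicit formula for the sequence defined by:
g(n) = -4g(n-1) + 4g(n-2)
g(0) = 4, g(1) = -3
Characteristic equation: x² + 4x - 4 = 0.
Discriminant Δ = (-4)² + 4·(4) = 32.
Roots r₁,₂ = (-4 ± √32)/2, so r₁ = -2 + 2 \sqrt{2}, r₂ = - 2 \sqrt{2} - 2.
General solution: g(n) = A·r₁^n + B·r₂^n.
From the initial conditions, A + B = 4 and r₁A + r₂B = -3.
Since r₁ - r₂ = √32: A = (-3 - (4)r₂)/√32 = \frac{5 \sqrt{2}}{8} + 2, and B = 4 - A = 2 - \frac{5 \sqrt{2}}{8}.
So g(n) = \left(\frac{5 \sqrt{2}}{8} + 2\right)\left(-2 + 2 \sqrt{2}\right)^n + \left(2 - \frac{5 \sqrt{2}}{8}\right)\left(- 2 \sqrt{2} - 2\right)^n.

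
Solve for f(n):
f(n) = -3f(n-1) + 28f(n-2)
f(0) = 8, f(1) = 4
Characteristic equation: x² + 3x - 28 = 0, which factors as (x - (-7))(x - (4)) = 0.
Roots r₁ = -7, r₂ = 4 (distinct).
General solution: f(n) = A·(-7)^n + B·(4)^n.
From f(0) = 8: A + B = 8.
From f(1) = 4: -7A + 4B = 4.
Solving: A = \frac{28}{11}, B = \frac{60}{11}.
So f(n) = \frac{28 \left(-7\right)^{n}}{11} + \frac{60 \cdot 4^{n}}{11}.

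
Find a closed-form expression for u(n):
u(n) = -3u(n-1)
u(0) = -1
This is a homogeneous first-order recurrence with ratio -3.
By induction u(n) = u(0) · (-3)^n = - \left(-3\right)^{n}.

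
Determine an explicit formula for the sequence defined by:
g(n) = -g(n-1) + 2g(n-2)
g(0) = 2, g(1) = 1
Characteristic equation: x² + x - 2 = 0, which factors as (x - (-2))(x - (1)) = 0.
Roots r₁ = -2, r₂ = 1 (distinct).
General solution: g(n) = A·(-2)^n + B·(1)^n.
From g(0) = 2: A + B = 2.
From g(1) = 1: -2A + B = 1.
Solving: A = \frac{1}{3}, B = \frac{5}{3}.
So g(n) = \frac{\left(-2\right)^{n}}{3} + \frac{5}{3}.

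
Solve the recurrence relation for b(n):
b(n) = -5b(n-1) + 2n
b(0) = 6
First-order linear with linear forcing.
Homogeneous solution: b_h(n) = A·(-5)^n.
Try particular b_p(n) = pn + q. Substituting:
  pn + q = -5(p(n-1) + q) + 2n.
Matching the n-coefficient: p = -5p + 2 ⇒ p = \frac{1}{3}.
Matching constants: q = 5p - 5q ⇒ q = \frac{5}{18}.
General: b(n) = A·(-5)^n + \frac{n}{3} + \frac{5}{18}.
Apply b(0) = 6: A + \frac{5}{18} = 6 ⇒ A = \frac{103}{18}.
So b(n) = \frac{103 \left(-5\right)^{n}}{18} + \frac{n}{3} + \frac{5}{18}.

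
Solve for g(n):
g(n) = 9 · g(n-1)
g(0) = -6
Pure geometric recurrence with ratio 9.
By induction g(n) = g(0) · (9)^n = - 6 \cdot 9^{n}.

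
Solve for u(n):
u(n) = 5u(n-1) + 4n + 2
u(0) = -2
First-order linear with linear forcing.
Homogeneous solution: u_h(n) = A·(5)^n.
Try particular u_p(n) = pn + q. Substituting:
  pn + q = 5(p(n-1) + q) + 4n + 2.
Matching the n-coefficient: p = 5p + 4 ⇒ p = -1.
Matching constants: q = -5p + 5q + 2 ⇒ q = - \frac{7}{4}.
General: u(n) = A·(5)^n - n - \frac{7}{4}.
Apply u(0) = -2: A - \frac{7}{4} = -2 ⇒ A = - \frac{1}{4}.
So u(n) = - \frac{5^{n}}{4} - n - \frac{7}{4}.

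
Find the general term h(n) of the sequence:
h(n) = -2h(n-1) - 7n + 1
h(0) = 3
First-order linear with linear forcing.
Homogeneous solution: h_h(n) = A·(-2)^n.
Try particular h_p(n) = pn + q. Substituting:
  pn + q = -2(p(n-1) + q) - 7n + 1.
Matching the n-coefficient: p = -2p - 7 ⇒ p = - \frac{7}{3}.
Matching constants: q = 2p - 2q + 1 ⇒ q = - \frac{11}{9}.
General: h(n) = A·(-2)^n - \frac{7 n}{3} - \frac{11}{9}.
Apply h(0) = 3: A - \frac{11}{9} = 3 ⇒ A = \frac{38}{9}.
So h(n) = \frac{38 \left(-2\right)^{n}}{9} - \frac{7 n}{3} - \frac{11}{9}.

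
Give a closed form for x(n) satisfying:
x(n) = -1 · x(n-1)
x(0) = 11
Pure geometric recurrence with ratio -1.
By induction x(n) = x(0) · (-1)^n = 11 \left(-1\right)^{n}.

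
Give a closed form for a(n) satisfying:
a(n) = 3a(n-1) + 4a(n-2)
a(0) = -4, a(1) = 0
Characteristic equation: x² - 3x - 4 = 0, which factors as (x - (4))(x - (-1)) = 0.
Roots r₁ = 4, r₂ = -1 (distinct).
General solution: a(n) = A·(4)^n + B·(-1)^n.
From a(0) = -4: A + B = -4.
From a(1) = 0: 4A - B = 0.
Solving: A = - \frac{4}{5}, B = - \frac{16}{5}.
So a(n) = - \frac{16 \left(-1\right)^{n}}{5} - \frac{4 \cdot 4^{n}}{5}.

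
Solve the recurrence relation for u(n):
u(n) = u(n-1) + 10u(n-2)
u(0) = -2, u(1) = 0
Characteristic equation: x² - x - 10 = 0.
Discriminant Δ = (1)² + 4·(10) = 41.
Roots r₁,₂ = (1 ± √41)/2, so r₁ = \frac{1}{2} + \frac{\sqrt{41}}{2}, r₂ = \frac{1}{2} - \frac{\sqrt{41}}{2}.
General solution: u(n) = A·r₁^n + B·r₂^n.
From the initial conditions, A + B = -2 and r₁A + r₂B = 0.
Since r₁ - r₂ = √41: A = (0 - (-2)r₂)/√41 = -1 + \frac{\sqrt{41}}{41}, and B = -2 - A = -1 - \frac{\sqrt{41}}{41}.
So u(n) = \left(-1 + \frac{\sqrt{41}}{41}\right)\left(\frac{1}{2} + \frac{\sqrt{41}}{2}\right)^n + \left(-1 - \frac{\sqrt{41}}{41}\right)\left(\frac{1}{2} - \frac{\sqrt{41}}{2}\right)^n.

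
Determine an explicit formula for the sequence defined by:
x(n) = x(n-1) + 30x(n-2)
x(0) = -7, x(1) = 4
Characteristic equation: x² - x - 30 = 0, which factors as (x - (6))(x - (-5)) = 0.
Roots r₁ = 6, r₂ = -5 (distinct).
General solution: x(n) = A·(6)^n + B·(-5)^n.
From x(0) = -7: A + B = -7.
From x(1) = 4: 6A - 5B = 4.
Solving: A = - \frac{31}{11}, B = - \frac{46}{11}.
So x(n) = - \frac{46 \left(-5\right)^{n}}{11} - \frac{31 \cdot 6^{n}}{11}.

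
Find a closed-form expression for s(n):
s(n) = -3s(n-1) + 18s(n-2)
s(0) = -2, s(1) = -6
Characteristic equation: x² + 3x - 18 = 0, which factors as (x - (-6))(x - (3)) = 0.
Roots r₁ = -6, r₂ = 3 (distinct).
General solution: s(n) = A·(-6)^n + B·(3)^n.
From s(0) = -2: A + B = -2.
From s(1) = -6: -6A + 3B = -6.
Solving: A = 0, B = -2.
So s(n) = - 2 \cdot 3^{n}.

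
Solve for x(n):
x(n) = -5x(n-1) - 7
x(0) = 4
First-order linear non-homogeneous.
Homogeneous solution: x_h(n) = A·(-5)^n.
Try constant particular solution x_p = K: K = -5K - 7 ⇒ K = - \frac{7}{6}.
General: x(n) = A·(-5)^n - \frac{7}{6}.
Apply x(0) = 4: A - \frac{7}{6} = 4 ⇒ A = \frac{31}{6}.
So x(n) = \frac{31 \left(-5\right)^{n}}{6} - \frac{7}{6}.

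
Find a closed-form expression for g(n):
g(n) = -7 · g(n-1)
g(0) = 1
Pure geometric recurrence with ratio -7.
By induction g(n) = g(0) · (-7)^n = \left(-7\right)^{n}.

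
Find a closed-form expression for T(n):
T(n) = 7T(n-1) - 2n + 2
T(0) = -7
First-order linear with linear forcing.
Homogeneous solution: T_h(n) = A·(7)^n.
Try particular T_p(n) = pn + q. Substituting:
  pn + q = 7(p(n-1) + q) - 2n + 2.
Matching the n-coefficient: p = 7p - 2 ⇒ p = \frac{1}{3}.
Matching constants: q = -7p + 7q + 2 ⇒ q = \frac{1}{18}.
General: T(n) = A·(7)^n + \frac{n}{3} + \frac{1}{18}.
Apply T(0) = -7: A + \frac{1}{18} = -7 ⇒ A = - \frac{127}{18}.
So T(n) = - \frac{127 \cdot 7^{n}}{18} + \frac{n}{3} + \frac{1}{18}.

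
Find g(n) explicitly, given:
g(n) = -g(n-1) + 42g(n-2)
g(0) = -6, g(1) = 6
Characteristic equation: x² + x - 42 = 0, which factors as (x - (-7))(x - (6)) = 0.
Roots r₁ = -7, r₂ = 6 (distinct).
General solution: g(n) = A·(-7)^n + B·(6)^n.
From g(0) = -6: A + B = -6.
From g(1) = 6: -7A + 6B = 6.
Solving: A = - \frac{42}{13}, B = - \frac{36}{13}.
So g(n) = - \frac{42 \left(-7\right)^{n}}{13} - \frac{36 \cdot 6^{n}}{13}.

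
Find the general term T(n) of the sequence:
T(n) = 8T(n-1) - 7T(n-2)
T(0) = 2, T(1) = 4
Characteristic equation: x² - 8x + 7 = 0, which factors as (x - (1))(x - (7)) = 0.
Roots r₁ = 1, r₂ = 7 (distinct).
General solution: T(n) = A·(1)^n + B·(7)^n.
From T(0) = 2: A + B = 2.
From T(1) = 4: A + 7B = 4.
Solving: A = \frac{5}{3}, B = \frac{1}{3}.
So T(n) = \frac{7^{n}}{3} + \frac{5}{3}.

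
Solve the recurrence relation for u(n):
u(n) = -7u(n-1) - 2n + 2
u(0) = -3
First-order linear with linear forcing.
Homogeneous solution: u_h(n) = A·(-7)^n.
Try particular u_p(n) = pn + q. Substituting:
  pn + q = -7(p(n-1) + q) - 2n + 2.
Matching the n-coefficient: p = -7p - 2 ⇒ p = - \frac{1}{4}.
Matching constants: q = 7p - 7q + 2 ⇒ q = \frac{1}{32}.
General: u(n) = A·(-7)^n - \frac{n}{4} + \frac{1}{32}.
Apply u(0) = -3: A + \frac{1}{32} = -3 ⇒ A = - \frac{97}{32}.
So u(n) = - \frac{97 \left(-7\right)^{n}}{32} - \frac{n}{4} + \frac{1}{32}.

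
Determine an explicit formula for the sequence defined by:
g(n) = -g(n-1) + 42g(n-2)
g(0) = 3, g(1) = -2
Characteristic equation: x² + x - 42 = 0, which factors as (x - (-7))(x - (6)) = 0.
Roots r₁ = -7, r₂ = 6 (distinct).
General solution: g(n) = A·(-7)^n + B·(6)^n.
From g(0) = 3: A + B = 3.
From g(1) = -2: -7A + 6B = -2.
Solving: A = \frac{20}{13}, B = \frac{19}{13}.
So g(n) = \frac{20 \left(-7\right)^{n}}{13} + \frac{19 \cdot 6^{n}}{13}.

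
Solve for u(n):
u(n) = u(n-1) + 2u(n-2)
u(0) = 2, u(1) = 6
Characteristic equation: x² - x - 2 = 0, which factors as (x - (2))(x - (-1)) = 0.
Roots r₁ = 2, r₂ = -1 (distinct).
General solution: u(n) = A·(2)^n + B·(-1)^n.
From u(0) = 2: A + B = 2.
From u(1) = 6: 2A - B = 6.
Solving: A = \frac{8}{3}, B = - \frac{2}{3}.
So u(n) = - \frac{2 \left(-1\right)^{n}}{3} + \frac{8 \cdot 2^{n}}{3}.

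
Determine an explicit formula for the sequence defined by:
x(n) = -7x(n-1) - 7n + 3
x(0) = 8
First-order linear with linear forcing.
Homogeneous solution: x_h(n) = A·(-7)^n.
Try particular x_p(n) = pn + q. Substituting:
  pn + q = -7(p(n-1) + q) - 7n + 3.
Matching the n-coefficient: p = -7p - 7 ⇒ p = - \frac{7}{8}.
Matching constants: q = 7p - 7q + 3 ⇒ q = - \frac{25}{64}.
General: x(n) = A·(-7)^n - \frac{7 n}{8} - \frac{25}{64}.
Apply x(0) = 8: A - \frac{25}{64} = 8 ⇒ A = \frac{537}{64}.
So x(n) = \frac{537 \left(-7\right)^{n}}{64} - \frac{7 n}{8} - \frac{25}{64}.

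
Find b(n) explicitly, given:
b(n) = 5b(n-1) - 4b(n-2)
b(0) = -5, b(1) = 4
Characteristic equation: x² - 5x + 4 = 0, which factors as (x - (1))(x - (4)) = 0.
Roots r₁ = 1, r₂ = 4 (distinct).
General solution: b(n) = A·(1)^n + B·(4)^n.
From b(0) = -5: A + B = -5.
From b(1) = 4: A + 4B = 4.
Solving: A = -8, B = 3.
So b(n) = 3 \cdot 4^{n} - 8.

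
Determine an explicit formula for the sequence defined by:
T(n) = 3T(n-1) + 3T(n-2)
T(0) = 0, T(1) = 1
Characteristic equation: x² - 3x - 3 = 0.
Discriminant Δ = (3)² + 4·(3) = 21.
Roots r₁,₂ = (3 ± √21)/2, so r₁ = \frac{3}{2} + \frac{\sqrt{21}}{2}, r₂ = \frac{3}{2} - \frac{\sqrt{21}}{2}.
General solution: T(n) = A·r₁^n + B·r₂^n.
From the initial conditions, A + B = 0 and r₁A + r₂B = 1.
Since r₁ - r₂ = √21: A = (1 - (0)r₂)/√21 = \frac{\sqrt{21}}{21}, and B = 0 - A = - \frac{\sqrt{21}}{21}.
So T(n) = \left(\frac{\sqrt{21}}{21}\right)\left(\frac{3}{2} + \frac{\sqrt{21}}{2}\right)^n + \left(- \frac{\sqrt{21}}{21}\right)\left(\frac{3}{2} - \frac{\sqrt{21}}{2}\right)^n.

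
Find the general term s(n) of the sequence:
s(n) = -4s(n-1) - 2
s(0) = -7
First-order linear non-homogeneous.
Homogeneous solution: s_h(n) = A·(-4)^n.
Try constant particular solution s_p = K: K = -4K - 2 ⇒ K = - \frac{2}{5}.
General: s(n) = A·(-4)^n - \frac{2}{5}.
Apply s(0) = -7: A - \frac{2}{5} = -7 ⇒ A = - \frac{33}{5}.
So s(n) = - \frac{33 \left(-4\right)^{n}}{5} - \frac{2}{5}.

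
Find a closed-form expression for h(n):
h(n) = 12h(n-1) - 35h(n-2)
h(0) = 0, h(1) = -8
Characteristic equation: x² - 12x + 35 = 0, which factors as (x - (7))(x - (5)) = 0.
Roots r₁ = 7, r₂ = 5 (distinct).
General solution: h(n) = A·(7)^n + B·(5)^n.
From h(0) = 0: A + B = 0.
From h(1) = -8: 7A + 5B = -8.
Solving: A = -4, B = 4.
So h(n) = 4 \cdot 5^{n} - 4 \cdot 7^{n}.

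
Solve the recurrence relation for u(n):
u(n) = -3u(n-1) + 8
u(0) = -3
First-order linear non-homogeneous.
Homogeneous solution: u_h(n) = A·(-3)^n.
Try constant particular solution u_p = K: K = -3K + 8 ⇒ K = 2.
General: u(n) = A·(-3)^n + 2.
Apply u(0) = -3: A + 2 = -3 ⇒ A = -5.
So u(n) = 2 - 5 \left(-3\right)^{n}.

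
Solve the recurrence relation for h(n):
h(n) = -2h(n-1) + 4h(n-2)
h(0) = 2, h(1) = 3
Characteristic equation: x² + 2x - 4 = 0.
Discriminant Δ = (-2)² + 4·(4) = 20.
Roots r₁,₂ = (-2 ± √20)/2, so r₁ = -1 + \sqrt{5}, r₂ = - \sqrt{5} - 1.
General solution: h(n) = A·r₁^n + B·r₂^n.
From the initial conditions, A + B = 2 and r₁A + r₂B = 3.
Since r₁ - r₂ = √20: A = (3 - (2)r₂)/√20 = 1 + \frac{\sqrt{5}}{2}, and B = 2 - A = 1 - \frac{\sqrt{5}}{2}.
So h(n) = \left(1 + \frac{\sqrt{5}}{2}\right)\left(-1 + \sqrt{5}\right)^n + \left(1 - \frac{\sqrt{5}}{2}\right)\left(- \sqrt{5} - 1\right)^n.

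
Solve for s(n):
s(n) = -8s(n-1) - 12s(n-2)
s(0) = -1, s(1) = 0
Characteristic equation: x² + 8x + 12 = 0, which factors as (x - (-6))(x - (-2)) = 0.
Roots r₁ = -6, r₂ = -2 (distinct).
General solution: s(n) = A·(-6)^n + B·(-2)^n.
From s(0) = -1: A + B = -1.
From s(1) = 0: -6A - 2B = 0.
Solving: A = \frac{1}{2}, B = - \frac{3}{2}.
So s(n) = - \frac{3 \left(-2\right)^{n}}{2} + \frac{\left(-6\right)^{n}}{2}.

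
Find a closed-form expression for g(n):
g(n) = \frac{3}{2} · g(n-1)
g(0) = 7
Pure geometric recurrence with ratio \frac{3}{2}.
By induction g(n) = g(0) · (\frac{3}{2})^n = 7 \left(\frac{3}{2}\right)^{n}.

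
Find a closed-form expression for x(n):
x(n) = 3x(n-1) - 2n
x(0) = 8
First-order linear with linear forcing.
Homogeneous solution: x_h(n) = A·(3)^n.
Try particular x_p(n) = pn + q. Substituting:
  pn + q = 3(p(n-1) + q) - 2n.
Matching the n-coefficient: p = 3p - 2 ⇒ p = 1.
Matching constants: q = -3p + 3q ⇒ q = \frac{3}{2}.
General: x(n) = A·(3)^n + n + \frac{3}{2}.
Apply x(0) = 8: A + \frac{3}{2} = 8 ⇒ A = \frac{13}{2}.
So x(n) = \frac{13 \cdot 3^{n}}{2} + n + \frac{3}{2}.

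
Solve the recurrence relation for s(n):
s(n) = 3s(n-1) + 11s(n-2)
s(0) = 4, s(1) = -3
Characteristic equation: x² - 3x - 11 = 0.
Discriminant Δ = (3)² + 4·(11) = 53.
Roots r₁,₂ = (3 ± √53)/2, so r₁ = \frac{3}{2} + \frac{\sqrt{53}}{2}, r₂ = \frac{3}{2} - \frac{\sqrt{53}}{2}.
General solution: s(n) = A·r₁^n + B·r₂^n.
From the initial conditions, A + B = 4 and r₁A + r₂B = -3.
Since r₁ - r₂ = √53: A = (-3 - (4)r₂)/√53 = 2 - \frac{9 \sqrt{53}}{53}, and B = 4 - A = \frac{9 \sqrt{53}}{53} + 2.
So s(n) = \left(2 - \frac{9 \sqrt{53}}{53}\right)\left(\frac{3}{2} + \frac{\sqrt{53}}{2}\right)^n + \left(\frac{9 \sqrt{53}}{53} + 2\right)\left(\frac{3}{2} - \frac{\sqrt{53}}{2}\right)^n.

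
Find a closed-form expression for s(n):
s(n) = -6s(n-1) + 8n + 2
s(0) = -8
First-order linear with linear forcing.
Homogeneous solution: s_h(n) = A·(-6)^n.
Try particular s_p(n) = pn + q. Substituting:
  pn + q = -6(p(n-1) + q) + 8n + 2.
Matching the n-coefficient: p = -6p + 8 ⇒ p = \frac{8}{7}.
Matching constants: q = 6p - 6q + 2 ⇒ q = \frac{62}{49}.
General: s(n) = A·(-6)^n + \frac{8 n}{7} + \frac{62}{49}.
Apply s(0) = -8: A + \frac{62}{49} = -8 ⇒ A = - \frac{454}{49}.
So s(n) = - \frac{454 \left(-6\right)^{n}}{49} + \frac{8 n}{7} + \frac{62}{49}.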